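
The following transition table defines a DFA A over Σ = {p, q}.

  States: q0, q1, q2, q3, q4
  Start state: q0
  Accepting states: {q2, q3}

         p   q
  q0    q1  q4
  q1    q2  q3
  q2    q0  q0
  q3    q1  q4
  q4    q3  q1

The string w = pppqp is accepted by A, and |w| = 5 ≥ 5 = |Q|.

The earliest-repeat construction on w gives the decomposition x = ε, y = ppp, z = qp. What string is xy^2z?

xy^2z = ε·ppp·ppp·qp = ppppppqp.
Reading y = ppp takes A from q0 back to q0, so after x·y·y the machine is still in q0, and z then leads to the accepting state q3. Hence ppppppqp ∈ L(A).

ppppppqp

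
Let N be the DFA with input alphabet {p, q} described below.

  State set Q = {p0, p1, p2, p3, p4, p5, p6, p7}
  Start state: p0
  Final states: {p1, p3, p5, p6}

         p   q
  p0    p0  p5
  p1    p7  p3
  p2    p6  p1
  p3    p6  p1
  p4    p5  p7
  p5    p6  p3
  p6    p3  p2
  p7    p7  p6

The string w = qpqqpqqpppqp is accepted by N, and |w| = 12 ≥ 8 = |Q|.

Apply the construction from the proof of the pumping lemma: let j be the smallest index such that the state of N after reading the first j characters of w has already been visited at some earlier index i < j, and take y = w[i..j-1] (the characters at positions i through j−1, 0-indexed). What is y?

qqpq

State sequence: p0 -q-> p5 -p-> p6 -q-> p2 -q-> p1 -p-> p7 -q-> p6 -q-> p2 -p-> p6 -p-> p3 -p-> p6 -q-> p2 -p-> p6
First repeat at step 6: p6 was already visited.

So i = 2, j = 6, giving x = w[0:2] = qp, y = w[2:6] = qqpq, z = w[6:12] = qpppqp.
Check: |xy| = 6 ≤ 8 and |y| = 4 ≥ 1. Reading y takes N from p6 back to p6, so every xyⁱz is accepted.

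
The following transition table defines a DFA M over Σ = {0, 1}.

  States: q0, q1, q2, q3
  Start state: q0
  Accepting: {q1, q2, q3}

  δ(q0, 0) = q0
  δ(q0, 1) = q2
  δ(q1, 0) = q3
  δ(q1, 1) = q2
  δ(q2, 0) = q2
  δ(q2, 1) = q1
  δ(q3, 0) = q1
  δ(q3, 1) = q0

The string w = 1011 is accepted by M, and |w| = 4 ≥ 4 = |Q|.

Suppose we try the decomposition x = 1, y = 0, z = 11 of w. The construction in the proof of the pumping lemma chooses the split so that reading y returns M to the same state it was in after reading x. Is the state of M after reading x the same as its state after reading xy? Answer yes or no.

yes

State sequence: q0 -1-> q2 -0-> q2

After x (step 1): q2. After xy (step 2): q2.
They match, so y = 0 drives M around a cycle from q2 back to itself; pumping y any number of times keeps M in q2 before reading z, and xyⁱz ∈ L(M) for every i ≥ 0.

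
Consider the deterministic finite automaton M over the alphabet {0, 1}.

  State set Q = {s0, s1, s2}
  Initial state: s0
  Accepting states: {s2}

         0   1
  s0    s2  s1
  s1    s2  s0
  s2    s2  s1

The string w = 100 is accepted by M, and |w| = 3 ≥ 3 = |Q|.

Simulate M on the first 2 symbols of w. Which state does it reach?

s2

Run of M on the first 2 characters of w = 1 0:
  step 0: s0  (start)
  step 1: s1  (read 1: s0→s1)
  step 2: s2  (read 0: s1→s2)

After reading 2 characters, M is in state s2.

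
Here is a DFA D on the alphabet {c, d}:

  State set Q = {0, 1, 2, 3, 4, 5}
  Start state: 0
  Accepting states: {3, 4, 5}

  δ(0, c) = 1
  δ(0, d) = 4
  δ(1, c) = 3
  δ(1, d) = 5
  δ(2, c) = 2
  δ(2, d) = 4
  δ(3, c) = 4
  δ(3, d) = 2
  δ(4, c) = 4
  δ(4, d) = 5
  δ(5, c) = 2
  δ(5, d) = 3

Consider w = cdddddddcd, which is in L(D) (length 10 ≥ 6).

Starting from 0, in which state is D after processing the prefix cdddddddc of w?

2

State sequence: 0 -c-> 1 -d-> 5 -d-> 3 -d-> 2 -d-> 4 -d-> 5 -d-> 3 -d-> 2 -c-> 2

After reading 9 characters, D is in state 2.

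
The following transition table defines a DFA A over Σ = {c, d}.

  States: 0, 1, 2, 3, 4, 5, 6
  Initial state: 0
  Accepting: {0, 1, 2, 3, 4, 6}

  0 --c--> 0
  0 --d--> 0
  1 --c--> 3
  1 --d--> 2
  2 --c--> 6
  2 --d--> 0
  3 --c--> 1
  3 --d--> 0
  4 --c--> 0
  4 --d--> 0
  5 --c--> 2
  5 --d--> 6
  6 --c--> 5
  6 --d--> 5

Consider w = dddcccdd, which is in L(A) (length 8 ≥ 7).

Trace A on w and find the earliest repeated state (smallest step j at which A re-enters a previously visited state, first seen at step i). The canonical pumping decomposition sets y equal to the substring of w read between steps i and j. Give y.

Run of A on w = d d d c c c d d:
  step 0: 0  (start)
  step 1: 0  (read d: 0→0)   ← first repeat (0 seen earlier)
  step 2: 0  (read d: 0→0)
  step 3: 0  (read d: 0→0)
  step 4: 0  (read c: 0→0)
  step 5: 0  (read c: 0→0)
  step 6: 0  (read c: 0→0)
  step 7: 0  (read d: 0→0)
  step 8: 0  (read d: 0→0)

So i = 0, j = 1, giving x = w[0:0] = ε, y = w[0:1] = d, z = w[1:8] = ddcccdd.
Check: |xy| = 1 ≤ 7 and |y| = 1 ≥ 1. Reading y takes A from 0 back to 0, so every xyⁱz is accepted.
With |Q| = 7, pigeonhole forces a state repeat no later than step 7; the substring read between the first and second visits to that state can be pumped.

d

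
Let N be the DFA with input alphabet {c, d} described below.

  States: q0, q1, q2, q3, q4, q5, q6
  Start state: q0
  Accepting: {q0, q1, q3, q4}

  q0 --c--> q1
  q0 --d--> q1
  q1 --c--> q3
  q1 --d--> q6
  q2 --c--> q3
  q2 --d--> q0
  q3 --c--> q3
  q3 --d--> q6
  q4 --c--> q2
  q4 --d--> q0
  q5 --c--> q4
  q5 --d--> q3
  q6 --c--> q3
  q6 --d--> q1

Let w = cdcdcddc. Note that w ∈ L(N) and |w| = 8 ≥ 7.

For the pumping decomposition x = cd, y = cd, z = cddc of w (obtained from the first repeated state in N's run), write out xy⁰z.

xy⁰z = xz = cd·cddc = cdcddc.
Reading y = cd takes N from q6 back to q6, so after x the machine is still in q6, and z then leads to the accepting state q3. Hence cdcddc ∈ L(N).

cdcddc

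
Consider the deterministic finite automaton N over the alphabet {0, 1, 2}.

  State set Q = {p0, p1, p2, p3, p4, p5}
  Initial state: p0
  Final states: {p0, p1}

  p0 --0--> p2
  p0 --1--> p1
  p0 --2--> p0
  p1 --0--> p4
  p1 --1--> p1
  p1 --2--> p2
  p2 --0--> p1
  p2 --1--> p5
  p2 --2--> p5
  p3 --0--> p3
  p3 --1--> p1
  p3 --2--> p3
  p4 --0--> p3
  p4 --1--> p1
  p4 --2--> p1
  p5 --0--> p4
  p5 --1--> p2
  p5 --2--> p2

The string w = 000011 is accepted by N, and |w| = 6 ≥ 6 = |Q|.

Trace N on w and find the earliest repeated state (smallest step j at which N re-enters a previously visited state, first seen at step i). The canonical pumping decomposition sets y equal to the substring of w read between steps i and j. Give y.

Run of N on w = 0 0 0 0 1 1:
  step 0: p0  (start)
  step 1: p2  (read 0: p0→p2)
  step 2: p1  (read 0: p2→p1)
  step 3: p4  (read 0: p1→p4)
  step 4: p3  (read 0: p4→p3)
  step 5: p1  (read 1: p3→p1)   ← first repeat (p1 seen earlier)
  step 6: p1  (read 1: p1→p1)

So i = 2, j = 5, giving x = w[0:2] = 00, y = w[2:5] = 001, z = w[5:6] = 1.
Check: |xy| = 5 ≤ 6 and |y| = 3 ≥ 1. Reading y takes N from p1 back to p1, so every xyⁱz is accepted.

001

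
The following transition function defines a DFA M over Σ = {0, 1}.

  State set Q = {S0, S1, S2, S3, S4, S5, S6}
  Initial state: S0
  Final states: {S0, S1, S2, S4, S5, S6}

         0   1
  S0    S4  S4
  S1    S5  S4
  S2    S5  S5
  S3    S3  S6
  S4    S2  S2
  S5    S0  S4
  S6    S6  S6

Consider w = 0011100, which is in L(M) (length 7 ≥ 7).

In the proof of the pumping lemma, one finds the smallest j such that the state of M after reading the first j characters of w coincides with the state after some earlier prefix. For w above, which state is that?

Run of M on w = 0 0 1 1 1 0 0:
  step 0: S0  (start)
  step 1: S4  (read 0: S0→S4)
  step 2: S2  (read 0: S4→S2)
  step 3: S5  (read 1: S2→S5)
  step 4: S4  (read 1: S5→S4)   ← first repeat (S4 seen earlier)
  step 5: S2  (read 1: S4→S2)
  step 6: S5  (read 0: S2→S5)
  step 7: S0  (read 0: S5→S0)

The earliest repeat is at step j = 4: M is in S4, which it already visited at step i = 1.
Pumping length from the standard proof: p = 7 (the number of states). The repeated state found above gives |xy| = j ≤ 7 and |y| = j − i ≥ 1.

S4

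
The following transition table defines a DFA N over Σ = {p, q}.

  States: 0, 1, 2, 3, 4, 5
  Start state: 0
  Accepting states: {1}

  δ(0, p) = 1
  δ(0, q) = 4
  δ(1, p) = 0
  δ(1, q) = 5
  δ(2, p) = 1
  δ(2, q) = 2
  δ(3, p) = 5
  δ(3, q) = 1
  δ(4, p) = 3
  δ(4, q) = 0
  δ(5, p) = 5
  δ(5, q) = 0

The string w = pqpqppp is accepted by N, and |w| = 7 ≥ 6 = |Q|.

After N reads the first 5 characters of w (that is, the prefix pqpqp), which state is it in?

Run of N on the first 5 characters of w = p q p q p:
  step 0: 0  (start)
  step 1: 1  (read p: 0→1)
  step 2: 5  (read q: 1→5)
  step 3: 5  (read p: 5→5)
  step 4: 0  (read q: 5→0)
  step 5: 1  (read p: 0→1)

After reading 5 characters, N is in state 1.

1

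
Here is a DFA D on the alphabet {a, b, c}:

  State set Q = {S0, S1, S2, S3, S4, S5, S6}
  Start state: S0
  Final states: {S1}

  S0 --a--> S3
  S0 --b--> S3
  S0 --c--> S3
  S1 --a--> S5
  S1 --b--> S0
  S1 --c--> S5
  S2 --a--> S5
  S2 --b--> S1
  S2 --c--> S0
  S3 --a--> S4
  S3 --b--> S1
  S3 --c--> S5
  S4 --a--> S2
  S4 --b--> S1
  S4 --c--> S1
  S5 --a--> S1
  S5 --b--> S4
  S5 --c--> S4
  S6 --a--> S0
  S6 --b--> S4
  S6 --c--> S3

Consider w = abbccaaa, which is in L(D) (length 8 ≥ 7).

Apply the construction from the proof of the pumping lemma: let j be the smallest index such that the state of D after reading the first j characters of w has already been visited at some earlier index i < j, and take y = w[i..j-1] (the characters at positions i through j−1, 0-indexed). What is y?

abb

Run of D on w = a b b c c a a a:
  step 0: S0  (start)
  step 1: S3  (read a: S0→S3)
  step 2: S1  (read b: S3→S1)
  step 3: S0  (read b: S1→S0)   ← first repeat (S0 seen earlier)
  step 4: S3  (read c: S0→S3)
  step 5: S5  (read c: S3→S5)
  step 6: S1  (read a: S5→S1)
  step 7: S5  (read a: S1→S5)
  step 8: S1  (read a: S5→S1)

So i = 0, j = 3, giving x = w[0:0] = ε, y = w[0:3] = abb, z = w[3:8] = ccaaa.
Check: |xy| = 3 ≤ 7 and |y| = 3 ≥ 1. Reading y takes D from S0 back to S0, so every xyⁱz is accepted.
Pumping length from the standard proof: p = 7 (the number of states). The repeated state found above gives |xy| = j ≤ 7 and |y| = j − i ≥ 1.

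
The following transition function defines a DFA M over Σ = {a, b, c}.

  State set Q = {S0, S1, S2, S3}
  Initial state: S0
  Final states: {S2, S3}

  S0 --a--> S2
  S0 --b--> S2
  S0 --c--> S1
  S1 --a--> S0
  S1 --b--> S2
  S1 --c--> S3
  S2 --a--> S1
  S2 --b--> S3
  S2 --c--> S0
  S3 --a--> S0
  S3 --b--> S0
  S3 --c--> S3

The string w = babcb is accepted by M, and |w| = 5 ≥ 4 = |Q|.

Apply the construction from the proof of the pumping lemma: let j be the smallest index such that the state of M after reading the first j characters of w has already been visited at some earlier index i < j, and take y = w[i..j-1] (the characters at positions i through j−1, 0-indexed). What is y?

Run of M on w = b a b c b:
  step 0: S0  (start)
  step 1: S2  (read b: S0→S2)
  step 2: S1  (read a: S2→S1)
  step 3: S2  (read b: S1→S2)   ← first repeat (S2 seen earlier)
  step 4: S0  (read c: S2→S0)
  step 5: S2  (read b: S0→S2)

So i = 1, j = 3, giving x = w[0:1] = b, y = w[1:3] = ab, z = w[3:5] = cb.
Check: |xy| = 3 ≤ 4 and |y| = 2 ≥ 1. Reading y takes M from S2 back to S2, so every xyⁱz is accepted.

ab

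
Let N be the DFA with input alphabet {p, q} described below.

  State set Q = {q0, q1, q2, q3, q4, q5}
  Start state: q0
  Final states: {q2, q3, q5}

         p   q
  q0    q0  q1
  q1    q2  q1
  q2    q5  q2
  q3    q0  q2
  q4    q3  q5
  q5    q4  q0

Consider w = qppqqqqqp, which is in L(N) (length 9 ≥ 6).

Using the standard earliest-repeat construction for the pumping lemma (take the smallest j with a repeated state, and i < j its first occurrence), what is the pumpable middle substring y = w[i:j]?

Run of N on w = q p p q q q q q p:
  step 0: q0  (start)
  step 1: q1  (read q: q0→q1)
  step 2: q2  (read p: q1→q2)
  step 3: q5  (read p: q2→q5)
  step 4: q0  (read q: q5→q0)   ← first repeat (q0 seen earlier)
  step 5: q1  (read q: q0→q1)
  step 6: q1  (read q: q1→q1)
  step 7: q1  (read q: q1→q1)
  step 8: q1  (read q: q1→q1)
  step 9: q2  (read p: q1→q2)

So i = 0, j = 4, giving x = w[0:0] = ε, y = w[0:4] = qppq, z = w[4:9] = qqqqp.
Check: |xy| = 4 ≤ 6 and |y| = 4 ≥ 1. Reading y takes N from q0 back to q0, so every xyⁱz is accepted.

qppq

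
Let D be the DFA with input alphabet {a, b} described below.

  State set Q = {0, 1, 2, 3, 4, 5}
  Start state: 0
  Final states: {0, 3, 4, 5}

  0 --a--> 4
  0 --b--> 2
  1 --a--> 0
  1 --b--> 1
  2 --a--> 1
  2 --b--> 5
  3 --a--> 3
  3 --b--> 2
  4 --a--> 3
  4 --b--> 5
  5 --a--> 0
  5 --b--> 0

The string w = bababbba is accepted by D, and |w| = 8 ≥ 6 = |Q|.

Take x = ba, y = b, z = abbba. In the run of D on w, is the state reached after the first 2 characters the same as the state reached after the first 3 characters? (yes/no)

yes

State sequence: 0 -b-> 2 -a-> 1 -b-> 1

After x (step 2): 1. After xy (step 3): 1.
They match, so y = b drives D around a cycle from 1 back to itself; pumping y any number of times keeps D in 1 before reading z, and xyⁱz ∈ L(D) for every i ≥ 0.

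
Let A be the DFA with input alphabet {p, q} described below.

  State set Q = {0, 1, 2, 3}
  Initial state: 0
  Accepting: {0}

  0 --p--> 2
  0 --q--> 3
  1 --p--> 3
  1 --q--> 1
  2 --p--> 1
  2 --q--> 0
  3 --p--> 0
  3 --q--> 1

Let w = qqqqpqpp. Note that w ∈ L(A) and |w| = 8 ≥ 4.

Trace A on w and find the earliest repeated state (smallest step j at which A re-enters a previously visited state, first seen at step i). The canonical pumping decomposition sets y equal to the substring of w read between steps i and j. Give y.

q

State sequence: 0 -q-> 3 -q-> 1 -q-> 1 -q-> 1 -p-> 3 -q-> 1 -p-> 3 -p-> 0
First repeat at step 3: 1 was already visited.

So i = 2, j = 3, giving x = w[0:2] = qq, y = w[2:3] = q, z = w[3:8] = qpqpp.
Check: |xy| = 3 ≤ 4 and |y| = 1 ≥ 1. Reading y takes A from 1 back to 1, so every xyⁱz is accepted.
Since A has 4 states, any run of length ≥ 4 visits 4+1 states, so by pigeonhole some state repeats within the first 4 steps — that repeat gives the pumpable loop.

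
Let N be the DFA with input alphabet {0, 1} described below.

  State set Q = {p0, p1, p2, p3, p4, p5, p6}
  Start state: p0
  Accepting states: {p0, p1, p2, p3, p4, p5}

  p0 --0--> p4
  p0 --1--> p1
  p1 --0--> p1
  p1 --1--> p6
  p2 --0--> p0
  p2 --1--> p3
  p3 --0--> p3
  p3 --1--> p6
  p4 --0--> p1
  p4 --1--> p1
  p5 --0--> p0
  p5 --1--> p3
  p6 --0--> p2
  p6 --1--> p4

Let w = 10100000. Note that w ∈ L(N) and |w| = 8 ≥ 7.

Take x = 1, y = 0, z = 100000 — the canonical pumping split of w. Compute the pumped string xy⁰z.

1100000

xy⁰z = xz = 1·100000 = 1100000.
Reading y = 0 takes N from p1 back to p1, so after x the machine is still in p1, and z then leads to the accepting state p1. Hence 1100000 ∈ L(N).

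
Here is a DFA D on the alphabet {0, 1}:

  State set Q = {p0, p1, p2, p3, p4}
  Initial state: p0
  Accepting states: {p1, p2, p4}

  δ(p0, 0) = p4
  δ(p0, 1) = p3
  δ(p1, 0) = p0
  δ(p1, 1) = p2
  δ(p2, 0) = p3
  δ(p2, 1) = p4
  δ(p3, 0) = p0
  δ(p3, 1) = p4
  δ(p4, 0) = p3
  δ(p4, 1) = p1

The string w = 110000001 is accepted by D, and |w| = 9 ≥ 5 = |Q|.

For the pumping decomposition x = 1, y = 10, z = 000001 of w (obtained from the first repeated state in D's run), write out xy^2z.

11010000001

xy^2z = 1·10·10·000001 = 11010000001.
Reading y = 10 takes D from p3 back to p3, so after x·y·y the machine is still in p3, and z then leads to the accepting state p1. Hence 11010000001 ∈ L(D).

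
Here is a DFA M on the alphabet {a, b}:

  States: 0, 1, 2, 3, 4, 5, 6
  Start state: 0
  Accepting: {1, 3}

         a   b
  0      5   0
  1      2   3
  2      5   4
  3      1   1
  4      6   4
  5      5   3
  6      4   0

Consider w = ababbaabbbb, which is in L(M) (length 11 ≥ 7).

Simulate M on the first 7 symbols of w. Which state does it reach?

State sequence: 0 -a-> 5 -b-> 3 -a-> 1 -b-> 3 -b-> 1 -a-> 2 -a-> 5

After reading 7 characters, M is in state 5.
(This kind of state-tracing is the core of the pumping-lemma construction: with 7 states, pigeonhole forces a repeat within the first 7 steps.)

5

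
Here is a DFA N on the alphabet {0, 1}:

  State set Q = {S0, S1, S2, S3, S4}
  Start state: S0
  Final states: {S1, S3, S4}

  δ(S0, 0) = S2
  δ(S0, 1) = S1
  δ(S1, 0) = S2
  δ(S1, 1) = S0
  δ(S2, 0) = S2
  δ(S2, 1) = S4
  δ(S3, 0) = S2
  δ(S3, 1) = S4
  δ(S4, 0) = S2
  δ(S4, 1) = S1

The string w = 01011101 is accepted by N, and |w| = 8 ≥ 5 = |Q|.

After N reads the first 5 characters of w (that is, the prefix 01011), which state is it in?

Run of N on the first 5 characters of w = 0 1 0 1 1:
  step 0: S0  (start)
  step 1: S2  (read 0: S0→S2)
  step 2: S4  (read 1: S2→S4)
  step 3: S2  (read 0: S4→S2)
  step 4: S4  (read 1: S2→S4)
  step 5: S1  (read 1: S4→S1)

After reading 5 characters, N is in state S1.

S1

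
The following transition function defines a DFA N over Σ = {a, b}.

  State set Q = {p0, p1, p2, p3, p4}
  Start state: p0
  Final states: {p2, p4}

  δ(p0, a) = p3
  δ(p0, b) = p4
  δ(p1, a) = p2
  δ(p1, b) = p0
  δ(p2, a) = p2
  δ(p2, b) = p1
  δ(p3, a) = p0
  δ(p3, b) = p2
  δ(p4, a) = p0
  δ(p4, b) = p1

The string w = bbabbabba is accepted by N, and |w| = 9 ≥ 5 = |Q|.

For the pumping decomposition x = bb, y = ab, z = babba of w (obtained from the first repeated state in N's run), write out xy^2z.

xy^2z = bb·ab·ab·babba = bbababbabba.
Reading y = ab takes N from p1 back to p1, so after x·y·y the machine is still in p1, and z then leads to the accepting state p2. Hence bbababbabba ∈ L(N).

bbababbabba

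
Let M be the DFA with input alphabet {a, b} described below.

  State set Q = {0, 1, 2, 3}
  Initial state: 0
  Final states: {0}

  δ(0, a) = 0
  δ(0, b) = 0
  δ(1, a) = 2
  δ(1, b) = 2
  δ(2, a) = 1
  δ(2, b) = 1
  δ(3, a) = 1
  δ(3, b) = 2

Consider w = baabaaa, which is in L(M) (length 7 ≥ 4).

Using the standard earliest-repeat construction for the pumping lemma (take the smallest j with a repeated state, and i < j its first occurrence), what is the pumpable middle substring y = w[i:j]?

State sequence: 0 -b-> 0 -a-> 0 -a-> 0 -b-> 0 -a-> 0 -a-> 0 -a-> 0
First repeat at step 1: 0 was already visited.

So i = 0, j = 1, giving x = w[0:0] = ε, y = w[0:1] = b, z = w[1:7] = aabaaa.
Check: |xy| = 1 ≤ 4 and |y| = 1 ≥ 1. Reading y takes M from 0 back to 0, so every xyⁱz is accepted.
The DFA has 4 states, so the proof of the pumping lemma guarantees a repeated state among the first 4+1 visited; the segment between the two visits is the pumpable y.

b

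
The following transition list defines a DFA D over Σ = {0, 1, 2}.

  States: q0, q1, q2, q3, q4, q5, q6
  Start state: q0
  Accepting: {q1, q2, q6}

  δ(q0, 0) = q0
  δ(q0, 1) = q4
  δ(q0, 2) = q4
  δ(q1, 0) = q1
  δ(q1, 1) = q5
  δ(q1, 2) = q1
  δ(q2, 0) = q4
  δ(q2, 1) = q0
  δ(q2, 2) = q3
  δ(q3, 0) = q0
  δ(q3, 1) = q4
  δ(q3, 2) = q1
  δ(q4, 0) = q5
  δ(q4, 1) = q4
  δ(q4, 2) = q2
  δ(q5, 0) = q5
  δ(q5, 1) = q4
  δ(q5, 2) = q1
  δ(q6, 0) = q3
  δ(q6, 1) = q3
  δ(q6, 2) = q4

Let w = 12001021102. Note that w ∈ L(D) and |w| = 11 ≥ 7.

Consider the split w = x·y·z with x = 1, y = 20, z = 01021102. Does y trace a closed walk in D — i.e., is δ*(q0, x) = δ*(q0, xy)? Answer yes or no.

State sequence: q0 -1-> q4 -2-> q2 -0-> q4

After x (step 1): q4. After xy (step 3): q4.
They match, so y = 20 drives D around a cycle from q4 back to itself; pumping y any number of times keeps D in q4 before reading z, and xyⁱz ∈ L(D) for every i ≥ 0.

yes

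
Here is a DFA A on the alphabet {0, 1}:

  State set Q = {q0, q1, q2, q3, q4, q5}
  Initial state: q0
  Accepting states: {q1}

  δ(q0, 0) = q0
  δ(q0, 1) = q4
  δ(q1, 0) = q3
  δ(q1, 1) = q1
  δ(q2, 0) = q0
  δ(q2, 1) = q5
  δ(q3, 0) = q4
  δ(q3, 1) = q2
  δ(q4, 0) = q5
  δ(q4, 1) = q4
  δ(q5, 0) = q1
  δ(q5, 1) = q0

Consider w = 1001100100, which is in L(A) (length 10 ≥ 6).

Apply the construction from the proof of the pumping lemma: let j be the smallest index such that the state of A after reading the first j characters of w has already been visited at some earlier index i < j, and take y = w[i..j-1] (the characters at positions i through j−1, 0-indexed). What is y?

1

State sequence: q0 -1-> q4 -0-> q5 -0-> q1 -1-> q1 -1-> q1 -0-> q3 -0-> q4 -1-> q4 -0-> q5 -0-> q1
First repeat at step 4: q1 was already visited.

So i = 3, j = 4, giving x = w[0:3] = 100, y = w[3:4] = 1, z = w[4:10] = 100100.
Check: |xy| = 4 ≤ 6 and |y| = 1 ≥ 1. Reading y takes A from q1 back to q1, so every xyⁱz is accepted.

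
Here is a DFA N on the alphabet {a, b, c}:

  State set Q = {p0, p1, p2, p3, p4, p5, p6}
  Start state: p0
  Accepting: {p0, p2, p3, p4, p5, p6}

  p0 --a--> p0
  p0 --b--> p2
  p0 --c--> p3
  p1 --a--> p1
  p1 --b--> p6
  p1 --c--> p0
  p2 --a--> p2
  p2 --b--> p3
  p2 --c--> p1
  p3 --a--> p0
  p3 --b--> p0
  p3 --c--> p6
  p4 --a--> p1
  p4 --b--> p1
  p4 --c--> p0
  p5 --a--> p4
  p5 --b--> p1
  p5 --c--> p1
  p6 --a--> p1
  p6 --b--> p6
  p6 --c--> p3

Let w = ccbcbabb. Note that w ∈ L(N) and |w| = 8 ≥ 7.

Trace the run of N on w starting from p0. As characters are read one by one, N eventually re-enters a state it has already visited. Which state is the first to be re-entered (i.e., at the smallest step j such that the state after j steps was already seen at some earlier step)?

p6

Run of N on w = c c b c b a b b:
  step 0: p0  (start)
  step 1: p3  (read c: p0→p3)
  step 2: p6  (read c: p3→p6)
  step 3: p6  (read b: p6→p6)   ← first repeat (p6 seen earlier)
  step 4: p3  (read c: p6→p3)
  step 5: p0  (read b: p3→p0)
  step 6: p0  (read a: p0→p0)
  step 7: p2  (read b: p0→p2)
  step 8: p3  (read b: p2→p3)

The earliest repeat is at step j = 3: N is in p6, which it already visited at step i = 2.
The DFA has 7 states, so the proof of the pumping lemma guarantees a repeated state among the first 7+1 visited; the segment between the two visits is the pumpable y.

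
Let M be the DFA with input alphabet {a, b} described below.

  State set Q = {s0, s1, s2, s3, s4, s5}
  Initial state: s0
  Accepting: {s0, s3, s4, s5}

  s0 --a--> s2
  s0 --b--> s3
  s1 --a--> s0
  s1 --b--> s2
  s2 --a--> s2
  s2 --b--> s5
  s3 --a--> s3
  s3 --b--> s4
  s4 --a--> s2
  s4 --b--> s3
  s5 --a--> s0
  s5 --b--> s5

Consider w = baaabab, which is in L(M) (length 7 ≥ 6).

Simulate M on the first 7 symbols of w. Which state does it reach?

s5

State sequence: s0 -b-> s3 -a-> s3 -a-> s3 -a-> s3 -b-> s4 -a-> s2 -b-> s5

After reading 7 characters, M is in state s5.
(This kind of state-tracing is the core of the pumping-lemma construction: with 6 states, pigeonhole forces a repeat within the first 6 steps.)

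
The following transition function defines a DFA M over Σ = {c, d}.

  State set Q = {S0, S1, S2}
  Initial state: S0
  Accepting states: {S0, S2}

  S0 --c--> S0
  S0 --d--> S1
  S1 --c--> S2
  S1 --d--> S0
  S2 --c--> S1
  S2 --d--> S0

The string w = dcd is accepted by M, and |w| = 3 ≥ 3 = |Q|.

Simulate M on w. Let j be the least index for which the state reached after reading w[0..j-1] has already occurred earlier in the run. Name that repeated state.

S0

Run of M on w = d c d:
  step 0: S0  (start)
  step 1: S1  (read d: S0→S1)
  step 2: S2  (read c: S1→S2)
  step 3: S0  (read d: S2→S0)   ← first repeat (S0 seen earlier)

The earliest repeat is at step j = 3: M is in S0, which it already visited at step i = 0.
The DFA has 3 states, so the proof of the pumping lemma guarantees a repeated state among the first 3+1 visited; the segment between the two visits is the pumpable y.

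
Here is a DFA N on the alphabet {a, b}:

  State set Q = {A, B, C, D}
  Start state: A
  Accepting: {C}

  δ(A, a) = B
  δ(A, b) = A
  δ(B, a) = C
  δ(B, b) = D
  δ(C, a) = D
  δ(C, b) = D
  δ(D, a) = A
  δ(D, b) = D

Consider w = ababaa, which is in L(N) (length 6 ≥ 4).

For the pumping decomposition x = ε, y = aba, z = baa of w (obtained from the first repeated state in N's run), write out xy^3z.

abaabaababaa

xy^3z = ε·aba·aba·aba·baa = abaabaababaa.
Reading y = aba takes N from A back to A, so after x·y·y·y the machine is still in A, and z then leads to the accepting state C. Hence abaabaababaa ∈ L(N).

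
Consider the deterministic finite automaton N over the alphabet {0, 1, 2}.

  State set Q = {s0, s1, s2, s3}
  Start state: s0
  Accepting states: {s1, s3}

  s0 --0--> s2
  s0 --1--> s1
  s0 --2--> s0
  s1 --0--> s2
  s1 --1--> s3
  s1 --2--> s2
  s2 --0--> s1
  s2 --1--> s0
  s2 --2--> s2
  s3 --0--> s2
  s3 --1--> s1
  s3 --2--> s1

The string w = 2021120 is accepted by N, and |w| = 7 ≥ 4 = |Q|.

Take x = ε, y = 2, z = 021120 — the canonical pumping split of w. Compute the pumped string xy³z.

222021120

xy^3z = ε·2·2·2·021120 = 222021120.
Reading y = 2 takes N from s0 back to s0, so after x·y·y·y the machine is still in s0, and z then leads to the accepting state s1. Hence 222021120 ∈ L(N).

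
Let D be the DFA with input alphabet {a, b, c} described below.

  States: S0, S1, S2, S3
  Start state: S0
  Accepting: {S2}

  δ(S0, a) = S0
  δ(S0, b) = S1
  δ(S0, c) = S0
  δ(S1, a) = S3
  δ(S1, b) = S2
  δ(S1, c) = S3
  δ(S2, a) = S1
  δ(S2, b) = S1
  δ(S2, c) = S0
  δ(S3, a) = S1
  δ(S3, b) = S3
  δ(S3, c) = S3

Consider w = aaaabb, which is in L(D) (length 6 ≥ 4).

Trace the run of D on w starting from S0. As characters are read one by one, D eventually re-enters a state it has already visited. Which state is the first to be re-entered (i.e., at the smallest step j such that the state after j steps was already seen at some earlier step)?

Run of D on w = a a a a b b:
  step 0: S0  (start)
  step 1: S0  (read a: S0→S0)   ← first repeat (S0 seen earlier)
  step 2: S0  (read a: S0→S0)
  step 3: S0  (read a: S0→S0)
  step 4: S0  (read a: S0→S0)
  step 5: S1  (read b: S0→S1)
  step 6: S2  (read b: S1→S2)

The earliest repeat is at step j = 1: D is in S0, which it already visited at step i = 0.
Since D has 4 states, any run of length ≥ 4 visits 4+1 states, so by pigeonhole some state repeats within the first 4 steps — that repeat gives the pumpable loop.

S0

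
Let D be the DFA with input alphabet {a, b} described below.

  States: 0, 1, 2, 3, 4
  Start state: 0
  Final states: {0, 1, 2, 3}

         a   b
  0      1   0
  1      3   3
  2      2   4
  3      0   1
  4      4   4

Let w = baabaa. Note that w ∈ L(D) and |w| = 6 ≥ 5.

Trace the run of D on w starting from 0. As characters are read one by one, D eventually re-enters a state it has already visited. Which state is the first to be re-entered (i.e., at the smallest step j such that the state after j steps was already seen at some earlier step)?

0

Run of D on w = b a a b a a:
  step 0: 0  (start)
  step 1: 0  (read b: 0→0)   ← first repeat (0 seen earlier)
  step 2: 1  (read a: 0→1)
  step 3: 3  (read a: 1→3)
  step 4: 1  (read b: 3→1)
  step 5: 3  (read a: 1→3)
  step 6: 0  (read a: 3→0)

The earliest repeat is at step j = 1: D is in 0, which it already visited at step i = 0.
The DFA has 5 states, so the proof of the pumping lemma guarantees a repeated state among the first 5+1 visited; the segment between the two visits is the pumpable y.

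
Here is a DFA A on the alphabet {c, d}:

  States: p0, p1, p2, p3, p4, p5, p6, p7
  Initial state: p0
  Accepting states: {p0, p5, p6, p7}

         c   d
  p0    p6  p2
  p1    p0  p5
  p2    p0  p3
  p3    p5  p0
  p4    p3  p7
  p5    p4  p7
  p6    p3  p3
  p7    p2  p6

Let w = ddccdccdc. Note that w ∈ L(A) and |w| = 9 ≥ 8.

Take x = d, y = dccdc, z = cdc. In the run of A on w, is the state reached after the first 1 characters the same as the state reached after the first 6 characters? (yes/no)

State sequence: p0 -d-> p2 -d-> p3 -c-> p5 -c-> p4 -d-> p7 -c-> p2

After x (step 1): p2. After xy (step 6): p2.
They match, so y = dccdc drives A around a cycle from p2 back to itself; pumping y any number of times keeps A in p2 before reading z, and xyⁱz ∈ L(A) for every i ≥ 0.

yes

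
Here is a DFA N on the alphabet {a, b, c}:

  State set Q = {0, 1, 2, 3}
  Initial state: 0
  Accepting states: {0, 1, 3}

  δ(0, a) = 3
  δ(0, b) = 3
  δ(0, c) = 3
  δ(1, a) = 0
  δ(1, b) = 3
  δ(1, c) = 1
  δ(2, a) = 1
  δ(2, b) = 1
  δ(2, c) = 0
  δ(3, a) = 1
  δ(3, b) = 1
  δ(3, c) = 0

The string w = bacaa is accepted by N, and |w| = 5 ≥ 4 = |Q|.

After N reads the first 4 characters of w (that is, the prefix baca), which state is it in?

State sequence: 0 -b-> 3 -a-> 1 -c-> 1 -a-> 0

After reading 4 characters, N is in state 0.

0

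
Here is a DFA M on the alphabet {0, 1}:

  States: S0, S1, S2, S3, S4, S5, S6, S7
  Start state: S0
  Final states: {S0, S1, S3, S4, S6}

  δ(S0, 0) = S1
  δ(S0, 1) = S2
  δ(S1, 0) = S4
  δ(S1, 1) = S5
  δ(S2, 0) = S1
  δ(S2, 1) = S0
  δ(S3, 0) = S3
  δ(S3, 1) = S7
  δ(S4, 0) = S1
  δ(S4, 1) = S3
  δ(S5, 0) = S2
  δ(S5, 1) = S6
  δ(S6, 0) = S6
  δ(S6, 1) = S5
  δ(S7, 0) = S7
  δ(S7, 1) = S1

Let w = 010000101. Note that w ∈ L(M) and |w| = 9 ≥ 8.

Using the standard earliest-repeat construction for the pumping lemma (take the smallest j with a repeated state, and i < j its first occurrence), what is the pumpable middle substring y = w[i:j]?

100

State sequence: S0 -0-> S1 -1-> S5 -0-> S2 -0-> S1 -0-> S4 -0-> S1 -1-> S5 -0-> S2 -1-> S0
First repeat at step 4: S1 was already visited.

So i = 1, j = 4, giving x = w[0:1] = 0, y = w[1:4] = 100, z = w[4:9] = 00101.
Check: |xy| = 4 ≤ 8 and |y| = 3 ≥ 1. Reading y takes M from S1 back to S1, so every xyⁱz is accepted.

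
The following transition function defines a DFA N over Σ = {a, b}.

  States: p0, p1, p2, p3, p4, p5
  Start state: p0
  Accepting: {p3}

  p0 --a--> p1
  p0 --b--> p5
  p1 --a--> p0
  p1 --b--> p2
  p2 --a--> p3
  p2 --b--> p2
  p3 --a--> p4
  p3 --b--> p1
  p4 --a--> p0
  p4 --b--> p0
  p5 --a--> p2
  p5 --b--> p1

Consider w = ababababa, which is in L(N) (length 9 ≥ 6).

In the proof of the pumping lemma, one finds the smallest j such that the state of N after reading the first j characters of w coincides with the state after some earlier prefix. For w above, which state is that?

Run of N on w = a b a b a b a b a:
  step 0: p0  (start)
  step 1: p1  (read a: p0→p1)
  step 2: p2  (read b: p1→p2)
  step 3: p3  (read a: p2→p3)
  step 4: p1  (read b: p3→p1)   ← first repeat (p1 seen earlier)
  step 5: p0  (read a: p1→p0)
  step 6: p5  (read b: p0→p5)
  step 7: p2  (read a: p5→p2)
  step 8: p2  (read b: p2→p2)
  step 9: p3  (read a: p2→p3)

The earliest repeat is at step j = 4: N is in p1, which it already visited at step i = 1.
Pumping length from the standard proof: p = 6 (the number of states). The repeated state found above gives |xy| = j ≤ 6 and |y| = j − i ≥ 1.

p1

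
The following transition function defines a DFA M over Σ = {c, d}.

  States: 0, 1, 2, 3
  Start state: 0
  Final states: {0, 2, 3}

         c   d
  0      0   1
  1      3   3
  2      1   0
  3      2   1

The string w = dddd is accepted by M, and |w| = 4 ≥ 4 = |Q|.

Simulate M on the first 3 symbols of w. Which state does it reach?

1

Run of M on the first 3 characters of w = d d d:
  step 0: 0  (start)
  step 1: 1  (read d: 0→1)
  step 2: 3  (read d: 1→3)
  step 3: 1  (read d: 3→1)

After reading 3 characters, M is in state 1.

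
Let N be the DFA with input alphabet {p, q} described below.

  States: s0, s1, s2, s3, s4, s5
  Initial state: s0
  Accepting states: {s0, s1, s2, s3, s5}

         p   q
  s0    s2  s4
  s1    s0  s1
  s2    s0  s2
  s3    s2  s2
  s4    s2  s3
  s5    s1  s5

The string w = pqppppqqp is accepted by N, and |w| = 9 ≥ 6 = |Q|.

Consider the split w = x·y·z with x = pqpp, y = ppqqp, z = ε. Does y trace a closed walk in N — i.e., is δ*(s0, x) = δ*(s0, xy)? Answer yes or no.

State sequence: s0 -p-> s2 -q-> s2 -p-> s0 -p-> s2 -p-> s0 -p-> s2 -q-> s2 -q-> s2 -p-> s0

After x (step 4): s2. After xy (step 9): s0.
They differ (s2 ≠ s0), so y is not a cycle from the state after x; this split is not the one the pumping-lemma construction produces, and pumping y need not keep the string in L(N).

no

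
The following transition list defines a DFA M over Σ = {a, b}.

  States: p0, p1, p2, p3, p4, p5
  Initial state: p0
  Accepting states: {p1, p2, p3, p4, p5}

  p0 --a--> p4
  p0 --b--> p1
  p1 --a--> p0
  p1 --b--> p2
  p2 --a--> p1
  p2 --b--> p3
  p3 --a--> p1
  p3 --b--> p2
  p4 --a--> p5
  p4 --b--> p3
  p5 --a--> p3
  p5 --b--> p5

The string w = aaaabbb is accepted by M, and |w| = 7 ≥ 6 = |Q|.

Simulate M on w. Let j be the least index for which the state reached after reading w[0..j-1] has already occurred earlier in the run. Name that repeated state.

State sequence: p0 -a-> p4 -a-> p5 -a-> p3 -a-> p1 -b-> p2 -b-> p3 -b-> p2
First repeat at step 6: p3 was already visited.

The earliest repeat is at step j = 6: M is in p3, which it already visited at step i = 3.

p3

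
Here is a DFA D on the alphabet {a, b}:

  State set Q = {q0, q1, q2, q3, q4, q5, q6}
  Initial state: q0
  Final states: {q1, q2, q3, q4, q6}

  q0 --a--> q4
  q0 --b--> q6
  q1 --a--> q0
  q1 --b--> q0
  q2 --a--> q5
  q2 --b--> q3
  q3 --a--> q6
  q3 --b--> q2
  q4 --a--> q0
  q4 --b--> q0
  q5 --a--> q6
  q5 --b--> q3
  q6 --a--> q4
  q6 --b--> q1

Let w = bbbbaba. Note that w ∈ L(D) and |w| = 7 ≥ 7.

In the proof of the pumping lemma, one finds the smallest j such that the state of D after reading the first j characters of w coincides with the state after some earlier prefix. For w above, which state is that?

q0

State sequence: q0 -b-> q6 -b-> q1 -b-> q0 -b-> q6 -a-> q4 -b-> q0 -a-> q4
First repeat at step 3: q0 was already visited.

The earliest repeat is at step j = 3: D is in q0, which it already visited at step i = 0.
Since D has 7 states, any run of length ≥ 7 visits 7+1 states, so by pigeonhole some state repeats within the first 7 steps — that repeat gives the pumpable loop.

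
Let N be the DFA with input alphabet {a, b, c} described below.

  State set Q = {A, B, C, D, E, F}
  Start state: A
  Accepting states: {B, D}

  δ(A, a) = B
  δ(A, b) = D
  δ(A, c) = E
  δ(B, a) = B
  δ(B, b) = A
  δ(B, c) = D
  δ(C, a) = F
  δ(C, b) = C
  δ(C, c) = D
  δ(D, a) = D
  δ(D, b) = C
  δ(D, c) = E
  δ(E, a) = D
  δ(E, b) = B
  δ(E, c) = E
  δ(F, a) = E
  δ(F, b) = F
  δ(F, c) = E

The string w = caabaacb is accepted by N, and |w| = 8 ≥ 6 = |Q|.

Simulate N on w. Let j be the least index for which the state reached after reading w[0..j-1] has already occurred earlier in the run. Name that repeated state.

D

Run of N on w = c a a b a a c b:
  step 0: A  (start)
  step 1: E  (read c: A→E)
  step 2: D  (read a: E→D)
  step 3: D  (read a: D→D)   ← first repeat (D seen earlier)
  step 4: C  (read b: D→C)
  step 5: F  (read a: C→F)
  step 6: E  (read a: F→E)
  step 7: E  (read c: E→E)
  step 8: B  (read b: E→B)

The earliest repeat is at step j = 3: N is in D, which it already visited at step i = 2.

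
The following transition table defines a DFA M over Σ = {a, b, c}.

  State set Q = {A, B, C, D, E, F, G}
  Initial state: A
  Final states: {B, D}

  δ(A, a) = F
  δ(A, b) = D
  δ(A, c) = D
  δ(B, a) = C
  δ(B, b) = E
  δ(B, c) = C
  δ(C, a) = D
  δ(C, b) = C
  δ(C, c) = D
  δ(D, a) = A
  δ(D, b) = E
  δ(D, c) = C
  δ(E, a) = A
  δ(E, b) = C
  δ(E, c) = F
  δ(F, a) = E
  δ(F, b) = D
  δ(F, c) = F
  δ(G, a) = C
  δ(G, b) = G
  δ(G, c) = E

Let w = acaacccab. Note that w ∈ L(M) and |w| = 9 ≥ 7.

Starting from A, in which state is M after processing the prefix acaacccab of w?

State sequence: A -a-> F -c-> F -a-> E -a-> A -c-> D -c-> C -c-> D -a-> A -b-> D

After reading 9 characters, M is in state D.

D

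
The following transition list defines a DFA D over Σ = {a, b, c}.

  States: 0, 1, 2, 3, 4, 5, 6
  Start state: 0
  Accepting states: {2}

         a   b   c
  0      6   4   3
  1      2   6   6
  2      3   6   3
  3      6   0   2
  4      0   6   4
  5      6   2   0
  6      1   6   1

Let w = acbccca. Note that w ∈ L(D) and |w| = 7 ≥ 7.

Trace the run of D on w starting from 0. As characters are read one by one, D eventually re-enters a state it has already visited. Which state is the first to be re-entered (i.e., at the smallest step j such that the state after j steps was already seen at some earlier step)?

6

Run of D on w = a c b c c c a:
  step 0: 0  (start)
  step 1: 6  (read a: 0→6)
  step 2: 1  (read c: 6→1)
  step 3: 6  (read b: 1→6)   ← first repeat (6 seen earlier)
  step 4: 1  (read c: 6→1)
  step 5: 6  (read c: 1→6)
  step 6: 1  (read c: 6→1)
  step 7: 2  (read a: 1→2)

The earliest repeat is at step j = 3: D is in 6, which it already visited at step i = 1.
Pumping length from the standard proof: p = 7 (the number of states). The repeated state found above gives |xy| = j ≤ 7 and |y| = j − i ≥ 1.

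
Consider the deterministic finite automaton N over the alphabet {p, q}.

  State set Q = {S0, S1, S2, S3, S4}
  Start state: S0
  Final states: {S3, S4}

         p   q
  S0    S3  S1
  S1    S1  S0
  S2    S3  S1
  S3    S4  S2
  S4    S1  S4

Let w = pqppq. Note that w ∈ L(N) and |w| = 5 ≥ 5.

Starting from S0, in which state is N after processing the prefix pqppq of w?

Run of N on the first 5 characters of w = p q p p q:
  step 0: S0  (start)
  step 1: S3  (read p: S0→S3)
  step 2: S2  (read q: S3→S2)
  step 3: S3  (read p: S2→S3)
  step 4: S4  (read p: S3→S4)
  step 5: S4  (read q: S4→S4)

After reading 5 characters, N is in state S4.

S4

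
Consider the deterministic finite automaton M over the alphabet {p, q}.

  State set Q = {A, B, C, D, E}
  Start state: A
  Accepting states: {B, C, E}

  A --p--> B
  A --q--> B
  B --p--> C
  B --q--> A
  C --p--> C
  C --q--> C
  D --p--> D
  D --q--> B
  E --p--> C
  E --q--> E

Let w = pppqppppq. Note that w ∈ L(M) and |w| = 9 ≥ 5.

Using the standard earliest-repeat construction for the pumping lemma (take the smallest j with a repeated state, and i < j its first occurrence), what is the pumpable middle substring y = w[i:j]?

State sequence: A -p-> B -p-> C -p-> C -q-> C -p-> C -p-> C -p-> C -p-> C -q-> C
First repeat at step 3: C was already visited.

So i = 2, j = 3, giving x = w[0:2] = pp, y = w[2:3] = p, z = w[3:9] = qppppq.
Check: |xy| = 3 ≤ 5 and |y| = 1 ≥ 1. Reading y takes M from C back to C, so every xyⁱz is accepted.
Pumping length from the standard proof: p = 5 (the number of states). The repeated state found above gives |xy| = j ≤ 5 and |y| = j − i ≥ 1.

p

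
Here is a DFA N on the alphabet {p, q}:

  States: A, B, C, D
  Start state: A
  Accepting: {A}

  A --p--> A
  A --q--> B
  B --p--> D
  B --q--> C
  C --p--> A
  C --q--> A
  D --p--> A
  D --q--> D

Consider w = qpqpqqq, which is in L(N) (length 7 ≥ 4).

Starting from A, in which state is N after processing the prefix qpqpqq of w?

State sequence: A -q-> B -p-> D -q-> D -p-> A -q-> B -q-> C

After reading 6 characters, N is in state C.

C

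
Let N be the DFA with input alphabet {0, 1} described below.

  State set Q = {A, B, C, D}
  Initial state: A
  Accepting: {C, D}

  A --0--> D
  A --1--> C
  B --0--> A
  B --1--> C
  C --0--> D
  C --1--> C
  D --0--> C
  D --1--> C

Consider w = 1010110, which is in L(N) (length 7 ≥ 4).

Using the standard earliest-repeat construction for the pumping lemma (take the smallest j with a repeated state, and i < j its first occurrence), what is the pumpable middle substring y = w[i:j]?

01

State sequence: A -1-> C -0-> D -1-> C -0-> D -1-> C -1-> C -0-> D
First repeat at step 3: C was already visited.

So i = 1, j = 3, giving x = w[0:1] = 1, y = w[1:3] = 01, z = w[3:7] = 0110.
Check: |xy| = 3 ≤ 4 and |y| = 2 ≥ 1. Reading y takes N from C back to C, so every xyⁱz is accepted.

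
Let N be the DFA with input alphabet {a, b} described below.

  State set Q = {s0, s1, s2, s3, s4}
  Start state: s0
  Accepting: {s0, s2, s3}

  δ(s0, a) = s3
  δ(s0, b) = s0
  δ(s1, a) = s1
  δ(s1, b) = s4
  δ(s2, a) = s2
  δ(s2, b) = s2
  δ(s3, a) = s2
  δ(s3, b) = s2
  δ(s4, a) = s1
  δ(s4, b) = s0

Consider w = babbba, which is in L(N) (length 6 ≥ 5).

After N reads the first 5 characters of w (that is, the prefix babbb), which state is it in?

Run of N on the first 5 characters of w = b a b b b:
  step 0: s0  (start)
  step 1: s0  (read b: s0→s0)
  step 2: s3  (read a: s0→s3)
  step 3: s2  (read b: s3→s2)
  step 4: s2  (read b: s2→s2)
  step 5: s2  (read b: s2→s2)

After reading 5 characters, N is in state s2.

s2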